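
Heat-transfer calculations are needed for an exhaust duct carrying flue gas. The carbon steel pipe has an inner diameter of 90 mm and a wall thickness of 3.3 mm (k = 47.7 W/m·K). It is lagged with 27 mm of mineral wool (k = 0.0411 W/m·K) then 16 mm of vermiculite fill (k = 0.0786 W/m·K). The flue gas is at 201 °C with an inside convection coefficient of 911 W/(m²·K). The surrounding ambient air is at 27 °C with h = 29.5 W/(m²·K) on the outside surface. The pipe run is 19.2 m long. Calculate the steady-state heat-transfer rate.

Q ≈ 1540 W

Treating each annulus and film as a series resistance:
R_inner film = 1/(h_i·2πr₁L) = 1/(911×2π×0.045×19.2) = 2.022×10^-4 K/W
R_carbon steel pipe wall = ln(48.3/45)/(2π×47.7×19.2) = 1.23×10^-5 K/W
R_mineral wool = ln(75.3/48.3)/(2π×0.0411×19.2) = 0.08956 K/W
R_vermiculite fill = ln(91.3/75.3)/(2π×0.0786×19.2) = 0.02032 K/W
R_outer film = 1/(h_o·2πr_oL) = 1/(29.5×2π×0.0913×19.2) = 0.003078 K/W
R_total = 0.1132 K/W
Q = ΔT/R_total = 174/0.1132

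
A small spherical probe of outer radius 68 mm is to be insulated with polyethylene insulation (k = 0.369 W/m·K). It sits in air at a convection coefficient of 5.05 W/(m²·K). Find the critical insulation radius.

r_cr ≈ 146 mm

For a sphere r_cr = 2k/h = 2×0.369/5.05
r_cr = 146 mm; since the bare radius (68 mm) is below r_cr, adding a thin layer of insulation will *increase* heat loss.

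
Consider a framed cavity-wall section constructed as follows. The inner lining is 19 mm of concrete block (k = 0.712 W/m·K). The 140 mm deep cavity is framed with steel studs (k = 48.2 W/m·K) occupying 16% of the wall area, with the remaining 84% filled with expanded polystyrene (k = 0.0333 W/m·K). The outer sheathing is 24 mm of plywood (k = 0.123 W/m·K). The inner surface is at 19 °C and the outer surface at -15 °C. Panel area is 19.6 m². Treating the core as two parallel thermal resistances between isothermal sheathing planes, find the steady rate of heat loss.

Sheathing layers in series; stud and cavity paths in parallel between them.
R_inner = 0.019/(0.712×19.6) = 0.001361 K/W
R_stud  = 0.14/(48.2×0.16×19.6) = 9.262×10^-4 K/W
R_cav   = 0.14/(0.0333×0.84×19.6) = 0.2554 K/W
1/R_core = 1/R_stud + 1/R_cav → R_core = 9.229×10^-4 K/W
R_outer = 0.024/(0.123×19.6) = 0.009955 K/W
R_total = 0.01224 K/W
Q = ΔT/R_total = 34/0.01224

Q ≈ 2780 W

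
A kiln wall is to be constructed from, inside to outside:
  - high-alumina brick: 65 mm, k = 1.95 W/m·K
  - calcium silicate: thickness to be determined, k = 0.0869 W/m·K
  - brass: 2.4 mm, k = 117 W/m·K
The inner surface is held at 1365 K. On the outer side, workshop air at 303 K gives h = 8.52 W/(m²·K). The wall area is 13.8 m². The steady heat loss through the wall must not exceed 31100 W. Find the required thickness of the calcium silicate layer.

L ≈ 27.9 mm

Treating each layer as a thermal resistance in series:
R_high-alumina brick = L/(kA) = 0.065/(1.95×13.8) = 0.002415 K/W
R_brass = L/(kA) = 0.0024/(117×13.8) = 1.486×10^-6 K/W
R_outer film = 1/(h_o·A) = 1/(8.52×13.8) = 0.008505 K/W
Sum of the known resistances R_other = 0.01092 K/W
Required total resistance R_tot = ΔT/Q_allow = 1062/31100 = 0.03415 K/W
R_calcium silicate = R_tot − R_other = 0.02323 K/W
L = R·k·A = 0.02323×0.0869×13.8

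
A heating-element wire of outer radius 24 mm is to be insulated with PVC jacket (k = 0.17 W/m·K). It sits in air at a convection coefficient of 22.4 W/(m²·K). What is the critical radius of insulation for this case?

For a cylinder r_cr = k/h = 0.17/22.4
r_cr = 7.59 mm; since the bare radius (24 mm) is above r_cr, any added insulation will reduce heat loss.

r_cr ≈ 7.59 mm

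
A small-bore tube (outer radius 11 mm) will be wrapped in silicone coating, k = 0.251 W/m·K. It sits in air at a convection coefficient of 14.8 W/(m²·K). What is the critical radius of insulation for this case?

r_cr ≈ 17 mm

For a cylinder r_cr = k/h = 0.251/14.8
r_cr = 17 mm; since the bare radius (11 mm) is below r_cr, adding a thin layer of insulation will *increase* heat loss.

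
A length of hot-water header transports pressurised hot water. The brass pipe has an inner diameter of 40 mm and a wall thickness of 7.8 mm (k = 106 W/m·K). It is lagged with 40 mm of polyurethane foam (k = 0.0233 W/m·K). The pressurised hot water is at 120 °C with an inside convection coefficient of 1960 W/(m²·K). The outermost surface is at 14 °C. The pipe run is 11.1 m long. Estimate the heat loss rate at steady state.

For a radial system each layer contributes R = ln(r_out/r_in)/(2πkL); films add R = 1/(hA).
R_inner film = 1/(h_i·2πr₁L) = 1/(1960×2π×0.02×11.1) = 3.658×10^-4 K/W
R_brass pipe wall = ln(27.8/20)/(2π×106×11.1) = 4.454×10^-5 K/W
R_polyurethane foam = ln(67.8/27.8)/(2π×0.0233×11.1) = 0.5486 K/W
R_total = 0.549 K/W
Q = ΔT/R_total = 106/0.549

Q ≈ 193 W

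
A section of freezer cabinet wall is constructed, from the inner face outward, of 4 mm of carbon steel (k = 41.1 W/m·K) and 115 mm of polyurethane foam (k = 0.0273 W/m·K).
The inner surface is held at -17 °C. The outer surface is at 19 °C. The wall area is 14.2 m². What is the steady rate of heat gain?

Thermal resistances in series:
R_carbon steel = L/(kA) = 0.004/(41.1×14.2) = 6.854×10^-6 K/W
R_polyurethane foam = L/(kA) = 0.115/(0.0273×14.2) = 0.2967 K/W
R_total = 0.2967 K/W
Q = ΔT / R_total = 36 / 0.2967

Q ≈ 121 W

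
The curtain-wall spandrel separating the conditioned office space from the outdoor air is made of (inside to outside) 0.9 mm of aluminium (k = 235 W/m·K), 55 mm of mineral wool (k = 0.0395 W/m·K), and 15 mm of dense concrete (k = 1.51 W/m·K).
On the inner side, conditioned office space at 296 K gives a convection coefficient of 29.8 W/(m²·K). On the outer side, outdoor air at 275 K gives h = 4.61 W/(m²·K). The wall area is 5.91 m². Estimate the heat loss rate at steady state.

Model the wall as resistances in series:
R_inner film = 1/(h_i·A) = 1/(29.8×5.91) = 0.005678 K/W
R_aluminium = L/(kA) = 0.0009/(235×5.91) = 6.48×10^-7 K/W
R_mineral wool = L/(kA) = 0.055/(0.0395×5.91) = 0.2356 K/W
R_dense concrete = L/(kA) = 0.015/(1.51×5.91) = 0.001681 K/W
R_outer film = 1/(h_o·A) = 1/(4.61×5.91) = 0.0367 K/W
R_total = 0.2797 K/W
Q = ΔT / R_total = 21 / 0.2797

Q ≈ 75.1 W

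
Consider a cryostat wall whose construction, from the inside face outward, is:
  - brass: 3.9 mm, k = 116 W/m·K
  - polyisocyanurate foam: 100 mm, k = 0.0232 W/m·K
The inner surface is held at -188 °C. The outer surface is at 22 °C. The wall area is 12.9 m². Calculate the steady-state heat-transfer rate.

Series thermal resistances:
R_brass = L/(kA) = 0.0039/(116×12.9) = 2.606×10^-6 K/W
R_polyisocyanurate foam = L/(kA) = 0.1/(0.0232×12.9) = 0.3341 K/W
R_total = 0.3341 K/W
Q = ΔT / R_total = 210 / 0.3341

Q ≈ 628 W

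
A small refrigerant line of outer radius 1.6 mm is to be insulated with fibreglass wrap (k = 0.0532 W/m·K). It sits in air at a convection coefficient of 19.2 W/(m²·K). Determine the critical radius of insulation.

For a cylinder r_cr = k/h = 0.0532/19.2
r_cr = 2.77 mm; since the bare radius (1.6 mm) is below r_cr, adding a thin layer of insulation will *increase* heat loss.

r_cr ≈ 2.77 mm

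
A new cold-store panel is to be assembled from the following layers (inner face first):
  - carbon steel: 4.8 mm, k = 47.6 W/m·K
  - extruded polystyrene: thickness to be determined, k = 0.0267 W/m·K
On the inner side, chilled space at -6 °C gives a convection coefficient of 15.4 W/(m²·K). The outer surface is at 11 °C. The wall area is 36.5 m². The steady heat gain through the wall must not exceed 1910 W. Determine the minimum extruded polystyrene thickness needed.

L ≈ 6.94 mm

Model the wall as resistances in series:
R_inner film = 1/(h_i·A) = 1/(15.4×36.5) = 0.001779 K/W
R_carbon steel = L/(kA) = 0.0048/(47.6×36.5) = 2.763×10^-6 K/W
Sum of the known resistances R_other = 0.001782 K/W
Required total resistance R_tot = ΔT/Q_allow = 17/1910 = 0.008901 K/W
R_extruded polystyrene = R_tot − R_other = 0.007119 K/W
L = R·k·A = 0.007119×0.0267×36.5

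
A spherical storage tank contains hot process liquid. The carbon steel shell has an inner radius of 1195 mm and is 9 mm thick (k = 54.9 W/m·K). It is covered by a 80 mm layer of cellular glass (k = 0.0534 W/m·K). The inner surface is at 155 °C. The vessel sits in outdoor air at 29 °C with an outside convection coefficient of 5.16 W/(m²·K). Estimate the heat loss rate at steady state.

Q ≈ 1460 W

For a spherical shell R = (1/r₁ − 1/r₂)/(4πk); film R = 1/(h·4πr²). In series:
R_carbon steel shell = (1/1.195 − 1/1.204)/(4π×54.9) = 9.067×10^-6 K/W
R_cellular glass = (1/1.204 − 1/1.284)/(4π×0.0534) = 0.07712 K/W
R_outer film = 1/(h·4πr_o²) = 1/(5.16×4π×1.284²) = 0.009354 K/W
R_total = 0.08648 K/W
Q = ΔT/R_total = 126/0.08648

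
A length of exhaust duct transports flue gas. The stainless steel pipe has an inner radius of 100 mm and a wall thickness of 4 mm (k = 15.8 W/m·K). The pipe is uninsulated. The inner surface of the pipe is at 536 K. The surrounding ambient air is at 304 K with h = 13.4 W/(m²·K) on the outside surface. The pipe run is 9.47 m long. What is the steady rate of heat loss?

Per-layer cylindrical resistances, series-summed:
R_stainless steel pipe wall = ln(104/100)/(2π×15.8×9.47) = 4.172×10^-5 K/W
R_outer film = 1/(h_o·2πr_oL) = 1/(13.4×2π×0.104×9.47) = 0.01206 K/W
R_total = 0.0121 K/W
Q = ΔT/R_total = 232/0.0121

Q ≈ 19200 W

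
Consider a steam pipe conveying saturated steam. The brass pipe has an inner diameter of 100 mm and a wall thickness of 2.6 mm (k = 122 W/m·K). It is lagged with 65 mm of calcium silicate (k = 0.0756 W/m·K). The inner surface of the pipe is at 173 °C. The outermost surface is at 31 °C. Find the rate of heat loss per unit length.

q′ ≈ 83.8 W/m

Treating each annulus and film as a series resistance:
R_brass pipe wall = ln(52.6/50)/(2π×122×1) = 6.613×10^-5 K/W
R_calcium silicate = ln(117.6/52.6)/(2π×0.0756×1) = 1.694 K/W
R_total = 1.694 K/W
Q = ΔT/R_total = 142/1.694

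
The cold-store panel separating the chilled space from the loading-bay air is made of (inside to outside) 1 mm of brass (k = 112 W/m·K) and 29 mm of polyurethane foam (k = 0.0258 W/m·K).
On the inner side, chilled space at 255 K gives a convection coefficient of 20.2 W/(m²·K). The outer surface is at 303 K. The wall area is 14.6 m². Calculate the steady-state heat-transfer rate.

Q ≈ 597 W

Using the resistance-network approach (series):
R_inner film = 1/(h_i·A) = 1/(20.2×14.6) = 0.003391 K/W
R_brass = L/(kA) = 0.001/(112×14.6) = 6.115×10^-7 K/W
R_polyurethane foam = L/(kA) = 0.029/(0.0258×14.6) = 0.07699 K/W
R_total = 0.08038 K/W
Q = ΔT / R_total = 48 / 0.08038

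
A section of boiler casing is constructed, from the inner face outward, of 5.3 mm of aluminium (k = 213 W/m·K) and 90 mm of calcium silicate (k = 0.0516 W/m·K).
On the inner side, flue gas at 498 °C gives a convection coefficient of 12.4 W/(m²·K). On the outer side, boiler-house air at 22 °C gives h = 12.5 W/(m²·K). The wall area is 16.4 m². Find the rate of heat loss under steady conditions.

Q ≈ 4100 W

Using the resistance-network approach (series):
R_inner film = 1/(h_i·A) = 1/(12.4×16.4) = 0.004917 K/W
R_aluminium = L/(kA) = 0.0053/(213×16.4) = 1.517×10^-6 K/W
R_calcium silicate = L/(kA) = 0.09/(0.0516×16.4) = 0.1064 K/W
R_outer film = 1/(h_o·A) = 1/(12.5×16.4) = 0.004878 K/W
R_total = 0.1161 K/W
Q = ΔT / R_total = 476 / 0.1161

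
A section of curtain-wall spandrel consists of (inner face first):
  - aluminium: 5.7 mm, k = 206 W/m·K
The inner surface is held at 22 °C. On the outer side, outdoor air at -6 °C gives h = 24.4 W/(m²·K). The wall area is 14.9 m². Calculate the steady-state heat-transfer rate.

Q ≈ 10200 W

Series thermal resistances:
R_aluminium = L/(kA) = 0.0057/(206×14.9) = 1.857×10^-6 K/W
R_outer film = 1/(h_o·A) = 1/(24.4×14.9) = 0.002751 K/W
R_total = 0.002752 K/W
Q = ΔT / R_total = 28 / 0.002752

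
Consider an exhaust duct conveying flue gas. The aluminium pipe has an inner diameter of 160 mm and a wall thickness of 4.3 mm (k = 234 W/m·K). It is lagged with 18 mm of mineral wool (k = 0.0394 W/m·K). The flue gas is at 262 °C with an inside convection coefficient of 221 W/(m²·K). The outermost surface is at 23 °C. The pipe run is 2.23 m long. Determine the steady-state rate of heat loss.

Q ≈ 674 W

For a radial system each layer contributes R = ln(r_out/r_in)/(2πkL); films add R = 1/(hA).
R_inner film = 1/(h_i·2πr₁L) = 1/(221×2π×0.08×2.23) = 0.004037 K/W
R_aluminium pipe wall = ln(84.3/80)/(2π×234×2.23) = 1.597×10^-5 K/W
R_mineral wool = ln(102.3/84.3)/(2π×0.0394×2.23) = 0.3506 K/W
R_total = 0.3546 K/W
Q = ΔT/R_total = 239/0.3546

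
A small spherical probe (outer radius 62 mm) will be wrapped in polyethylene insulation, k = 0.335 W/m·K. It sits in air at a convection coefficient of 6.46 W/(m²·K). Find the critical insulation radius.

r_cr ≈ 104 mm

For a sphere r_cr = 2k/h = 2×0.335/6.46
r_cr = 104 mm; since the bare radius (62 mm) is below r_cr, adding a thin layer of insulation will *increase* heat loss.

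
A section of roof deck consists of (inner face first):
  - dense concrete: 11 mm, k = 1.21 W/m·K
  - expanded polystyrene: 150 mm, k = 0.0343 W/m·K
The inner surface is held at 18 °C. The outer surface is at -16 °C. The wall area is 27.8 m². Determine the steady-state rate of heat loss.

Model the wall as resistances in series:
R_dense concrete = L/(kA) = 0.011/(1.21×27.8) = 3.27×10^-4 K/W
R_expanded polystyrene = L/(kA) = 0.15/(0.0343×27.8) = 0.1573 K/W
R_total = 0.1576 K/W
Q = ΔT / R_total = 34 / 0.1576

Q ≈ 216 W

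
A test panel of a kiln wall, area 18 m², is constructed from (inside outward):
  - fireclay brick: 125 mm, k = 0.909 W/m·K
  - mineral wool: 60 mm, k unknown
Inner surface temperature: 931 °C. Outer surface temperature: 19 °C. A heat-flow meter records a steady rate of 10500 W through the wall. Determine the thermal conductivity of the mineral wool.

k ≈ 0.0421 W/(m·K)

Treating each layer as a thermal resistance in series:
R_fireclay brick = L/(kA) = 0.125/(0.909×18) = 0.00764 K/W
Sum of known resistances R_other = 0.00764 K/W
Total R = ΔT/Q = 912/10500 = 0.08686 K/W
R_mineral wool = R_total − R_other = 0.07922 K/W
k = L/(R·A) = 0.06/(0.07922×18)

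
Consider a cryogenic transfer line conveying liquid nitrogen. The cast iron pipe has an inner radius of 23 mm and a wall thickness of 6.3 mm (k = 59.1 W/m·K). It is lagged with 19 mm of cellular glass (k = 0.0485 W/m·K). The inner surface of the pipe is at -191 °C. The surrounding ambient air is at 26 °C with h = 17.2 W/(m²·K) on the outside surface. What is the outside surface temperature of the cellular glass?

For a radial system each layer contributes R = ln(r_out/r_in)/(2πkL); films add R = 1/(hA).
R_cast iron pipe wall = ln(29.3/23)/(2π×59.1×1) = 6.52×10^-4 K/W
R_cellular glass = ln(48.3/29.3)/(2π×0.0485×1) = 1.64 K/W
R_outer film = 1/(h_o·2πr_oL) = 1/(17.2×2π×0.0483×1) = 0.1916 K/W
R_total = 1.832 K/W
Q = ΔT/R_total = 217/1.832
Q = 118 W/m
T_interface = T_inner + Q·ΣR(inner→interface) = -191 + 118×1.641

T ≈ 3.31 °C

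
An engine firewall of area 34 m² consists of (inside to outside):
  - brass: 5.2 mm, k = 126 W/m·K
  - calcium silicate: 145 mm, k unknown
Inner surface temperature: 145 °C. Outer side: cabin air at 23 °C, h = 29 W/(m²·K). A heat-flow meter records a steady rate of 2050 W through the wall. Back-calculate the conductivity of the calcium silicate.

Treating each layer as a thermal resistance in series:
R_brass = L/(kA) = 0.0052/(126×34) = 1.214×10^-6 K/W
R_outer film = 1/(h_o·A) = 1/(29×34) = 0.001014 K/W
Sum of known resistances R_other = 0.001015 K/W
Total R = ΔT/Q = 122/2050 = 0.05951 K/W
R_calcium silicate = R_total − R_other = 0.0585 K/W
k = L/(R·A) = 0.145/(0.0585×34)

k ≈ 0.0729 W/(m·K)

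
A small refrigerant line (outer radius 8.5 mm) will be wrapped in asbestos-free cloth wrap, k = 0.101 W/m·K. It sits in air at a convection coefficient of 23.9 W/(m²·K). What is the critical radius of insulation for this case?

For a cylinder r_cr = k/h = 0.101/23.9
r_cr = 4.23 mm; since the bare radius (8.5 mm) is above r_cr, any added insulation will reduce heat loss.

r_cr ≈ 4.23 mm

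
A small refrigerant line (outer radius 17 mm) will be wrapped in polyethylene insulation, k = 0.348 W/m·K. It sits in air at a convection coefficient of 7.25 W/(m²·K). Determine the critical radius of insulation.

r_cr ≈ 48 mm

For a cylinder r_cr = k/h = 0.348/7.25
r_cr = 48 mm; since the bare radius (17 mm) is below r_cr, adding a thin layer of insulation will *increase* heat loss.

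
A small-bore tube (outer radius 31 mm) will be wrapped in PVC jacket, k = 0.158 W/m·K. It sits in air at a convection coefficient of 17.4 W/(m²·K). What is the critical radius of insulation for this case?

For a cylinder r_cr = k/h = 0.158/17.4
r_cr = 9.08 mm; since the bare radius (31 mm) is above r_cr, any added insulation will reduce heat loss.

r_cr ≈ 9.08 mm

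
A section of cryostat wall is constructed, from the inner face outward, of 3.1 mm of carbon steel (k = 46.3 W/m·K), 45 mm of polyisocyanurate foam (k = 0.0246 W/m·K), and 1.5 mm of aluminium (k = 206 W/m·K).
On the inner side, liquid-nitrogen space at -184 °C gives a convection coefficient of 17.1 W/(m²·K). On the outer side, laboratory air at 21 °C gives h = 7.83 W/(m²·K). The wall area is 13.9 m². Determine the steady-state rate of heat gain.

Q ≈ 1410 W

Model the wall as resistances in series:
R_inner film = 1/(h_i·A) = 1/(17.1×13.9) = 0.004207 K/W
R_carbon steel = L/(kA) = 0.0031/(46.3×13.9) = 4.817×10^-6 K/W
R_polyisocyanurate foam = L/(kA) = 0.045/(0.0246×13.9) = 0.1316 K/W
R_aluminium = L/(kA) = 0.0015/(206×13.9) = 5.239×10^-7 K/W
R_outer film = 1/(h_o·A) = 1/(7.83×13.9) = 0.009188 K/W
R_total = 0.145 K/W
Q = ΔT / R_total = 205 / 0.145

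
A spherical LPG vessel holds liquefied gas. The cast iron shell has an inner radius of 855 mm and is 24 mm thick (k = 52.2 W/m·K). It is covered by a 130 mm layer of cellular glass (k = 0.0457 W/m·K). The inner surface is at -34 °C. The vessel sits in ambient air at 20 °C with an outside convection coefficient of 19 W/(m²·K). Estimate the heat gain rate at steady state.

Q ≈ 208 W

Radial (spherical) resistances in series:
R_cast iron shell = (1/0.855 − 1/0.879)/(4π×52.2) = 4.868×10^-5 K/W
R_cellular glass = (1/0.879 − 1/1.009)/(4π×0.0457) = 0.2552 K/W
R_outer film = 1/(h·4πr_o²) = 1/(19×4π×1.009²) = 0.004114 K/W
R_total = 0.2594 K/W
Q = ΔT/R_total = 54/0.2594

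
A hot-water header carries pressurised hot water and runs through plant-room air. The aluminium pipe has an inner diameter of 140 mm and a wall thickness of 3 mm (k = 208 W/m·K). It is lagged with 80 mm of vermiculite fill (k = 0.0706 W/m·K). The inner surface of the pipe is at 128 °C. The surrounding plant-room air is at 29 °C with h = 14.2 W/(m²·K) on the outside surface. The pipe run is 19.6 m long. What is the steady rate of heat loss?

Treating each annulus and film as a series resistance:
R_aluminium pipe wall = ln(73/70)/(2π×208×19.6) = 1.638×10^-6 K/W
R_vermiculite fill = ln(153/73)/(2π×0.0706×19.6) = 0.08511 K/W
R_outer film = 1/(h_o·2πr_oL) = 1/(14.2×2π×0.153×19.6) = 0.003738 K/W
R_total = 0.08885 K/W
Q = ΔT/R_total = 99/0.08885

Q ≈ 1110 W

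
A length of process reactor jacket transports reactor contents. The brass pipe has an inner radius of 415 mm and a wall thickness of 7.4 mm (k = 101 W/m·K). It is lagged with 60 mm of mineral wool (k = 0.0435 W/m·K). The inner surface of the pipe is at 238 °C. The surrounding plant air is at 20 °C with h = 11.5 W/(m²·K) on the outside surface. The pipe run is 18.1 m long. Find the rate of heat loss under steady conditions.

Per-layer cylindrical resistances, series-summed:
R_brass pipe wall = ln(422.4/415)/(2π×101×18.1) = 1.539×10^-6 K/W
R_mineral wool = ln(482.4/422.4)/(2π×0.0435×18.1) = 0.02685 K/W
R_outer film = 1/(h_o·2πr_oL) = 1/(11.5×2π×0.4824×18.1) = 0.001585 K/W
R_total = 0.02843 K/W
Q = ΔT/R_total = 218/0.02843

Q ≈ 7670 W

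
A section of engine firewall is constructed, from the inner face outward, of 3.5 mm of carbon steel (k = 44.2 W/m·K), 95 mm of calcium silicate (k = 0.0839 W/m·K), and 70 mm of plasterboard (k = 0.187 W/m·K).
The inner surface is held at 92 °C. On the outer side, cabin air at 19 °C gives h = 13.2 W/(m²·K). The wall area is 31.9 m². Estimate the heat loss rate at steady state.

Using the resistance-network approach (series):
R_carbon steel = L/(kA) = 0.0035/(44.2×31.9) = 2.482×10^-6 K/W
R_calcium silicate = L/(kA) = 0.095/(0.0839×31.9) = 0.0355 K/W
R_plasterboard = L/(kA) = 0.07/(0.187×31.9) = 0.01173 K/W
R_outer film = 1/(h_o·A) = 1/(13.2×31.9) = 0.002375 K/W
R_total = 0.04961 K/W
Q = ΔT / R_total = 73 / 0.04961

Q ≈ 1470 W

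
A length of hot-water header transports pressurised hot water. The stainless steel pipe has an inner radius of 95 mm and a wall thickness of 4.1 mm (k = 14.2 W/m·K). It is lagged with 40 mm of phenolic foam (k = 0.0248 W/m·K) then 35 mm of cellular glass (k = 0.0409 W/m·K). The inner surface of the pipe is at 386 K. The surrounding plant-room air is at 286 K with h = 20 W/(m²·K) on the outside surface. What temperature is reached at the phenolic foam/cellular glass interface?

Treating each annulus and film as a series resistance:
R_stainless steel pipe wall = ln(99.1/95)/(2π×14.2×1) = 4.736×10^-4 K/W
R_phenolic foam = ln(139.1/99.1)/(2π×0.0248×1) = 2.176 K/W
R_cellular glass = ln(174.1/139.1)/(2π×0.0409×1) = 0.8734 K/W
R_outer film = 1/(h_o·2πr_oL) = 1/(20×2π×0.1741×1) = 0.04571 K/W
R_total = 3.095 K/W
Q = ΔT/R_total = 100/3.095
Q = 32.3 W/m
T_interface = T_inner − Q·ΣR(inner→interface) = 386 − 32.3×2.176

T ≈ 316 K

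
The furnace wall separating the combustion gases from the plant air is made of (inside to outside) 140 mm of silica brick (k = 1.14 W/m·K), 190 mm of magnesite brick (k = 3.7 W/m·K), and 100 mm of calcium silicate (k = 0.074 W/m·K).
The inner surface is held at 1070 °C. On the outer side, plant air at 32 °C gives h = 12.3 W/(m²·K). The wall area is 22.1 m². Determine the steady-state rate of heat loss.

Q ≈ 14300 W

Using the resistance-network approach (series):
R_silica brick = L/(kA) = 0.14/(1.14×22.1) = 0.005557 K/W
R_magnesite brick = L/(kA) = 0.19/(3.7×22.1) = 0.002324 K/W
R_calcium silicate = L/(kA) = 0.1/(0.074×22.1) = 0.06115 K/W
R_outer film = 1/(h_o·A) = 1/(12.3×22.1) = 0.003679 K/W
R_total = 0.07271 K/W
Q = ΔT / R_total = 1038 / 0.07271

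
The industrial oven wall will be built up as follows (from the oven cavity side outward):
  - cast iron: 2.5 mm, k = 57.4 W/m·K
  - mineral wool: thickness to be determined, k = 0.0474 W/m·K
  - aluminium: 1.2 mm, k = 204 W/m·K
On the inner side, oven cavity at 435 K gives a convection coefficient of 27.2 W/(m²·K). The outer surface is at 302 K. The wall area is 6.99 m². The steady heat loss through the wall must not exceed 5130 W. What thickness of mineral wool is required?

L ≈ 6.84 mm

Using the resistance-network approach (series):
R_inner film = 1/(h_i·A) = 1/(27.2×6.99) = 0.00526 K/W
R_cast iron = L/(kA) = 0.0025/(57.4×6.99) = 6.231×10^-6 K/W
R_aluminium = L/(kA) = 0.0012/(204×6.99) = 8.415×10^-7 K/W
Sum of the known resistances R_other = 0.005267 K/W
Required total resistance R_tot = ΔT/Q_allow = 133/5130 = 0.02593 K/W
R_mineral wool = R_tot − R_other = 0.02066 K/W
L = R·k·A = 0.02066×0.0474×6.99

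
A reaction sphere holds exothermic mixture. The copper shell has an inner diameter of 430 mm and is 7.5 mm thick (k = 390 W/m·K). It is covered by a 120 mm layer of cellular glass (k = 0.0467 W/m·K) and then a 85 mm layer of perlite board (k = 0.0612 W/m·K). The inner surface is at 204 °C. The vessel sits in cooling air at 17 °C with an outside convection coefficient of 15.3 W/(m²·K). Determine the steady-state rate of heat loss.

For a spherical shell R = (1/r₁ − 1/r₂)/(4πk); film R = 1/(h·4πr²). In series:
R_copper shell = (1/0.215 − 1/0.2225)/(4π×390) = 3.199×10^-5 K/W
R_cellular glass = (1/0.2225 − 1/0.3425)/(4π×0.0467) = 2.683 K/W
R_perlite board = (1/0.3425 − 1/0.4275)/(4π×0.0612) = 0.7549 K/W
R_outer film = 1/(h·4πr_o²) = 1/(15.3×4π×0.4275²) = 0.02846 K/W
R_total = 3.467 K/W
Q = ΔT/R_total = 187/3.467

Q ≈ 53.9 W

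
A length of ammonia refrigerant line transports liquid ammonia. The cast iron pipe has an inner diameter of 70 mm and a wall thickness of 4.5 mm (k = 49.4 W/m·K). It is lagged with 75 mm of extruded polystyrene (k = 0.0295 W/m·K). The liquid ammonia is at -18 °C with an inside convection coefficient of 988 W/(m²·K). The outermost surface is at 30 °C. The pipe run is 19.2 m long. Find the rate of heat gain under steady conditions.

Q ≈ 160 W

For a radial system each layer contributes R = ln(r_out/r_in)/(2πkL); films add R = 1/(hA).
R_inner film = 1/(h_i·2πr₁L) = 1/(988×2π×0.035×19.2) = 2.397×10^-4 K/W
R_cast iron pipe wall = ln(39.5/35)/(2π×49.4×19.2) = 2.03×10^-5 K/W
R_extruded polystyrene = ln(114.5/39.5)/(2π×0.0295×19.2) = 0.2991 K/W
R_total = 0.2993 K/W
Q = ΔT/R_total = 48/0.2993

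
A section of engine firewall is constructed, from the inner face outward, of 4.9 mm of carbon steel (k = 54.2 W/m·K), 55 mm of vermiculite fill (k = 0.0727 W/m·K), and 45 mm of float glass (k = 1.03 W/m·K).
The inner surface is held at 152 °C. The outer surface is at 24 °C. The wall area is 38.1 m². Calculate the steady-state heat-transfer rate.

Series thermal resistances:
R_carbon steel = L/(kA) = 0.0049/(54.2×38.1) = 2.373×10^-6 K/W
R_vermiculite fill = L/(kA) = 0.055/(0.0727×38.1) = 0.01986 K/W
R_float glass = L/(kA) = 0.045/(1.03×38.1) = 0.001147 K/W
R_total = 0.02101 K/W
Q = ΔT / R_total = 128 / 0.02101

Q ≈ 6090 W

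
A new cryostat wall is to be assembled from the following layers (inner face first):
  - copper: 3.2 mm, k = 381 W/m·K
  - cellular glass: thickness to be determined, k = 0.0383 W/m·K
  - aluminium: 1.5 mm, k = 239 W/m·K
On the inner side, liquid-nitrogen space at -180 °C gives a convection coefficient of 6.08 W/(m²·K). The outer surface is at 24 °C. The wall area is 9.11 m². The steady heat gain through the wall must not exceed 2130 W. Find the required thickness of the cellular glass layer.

Series thermal resistances:
R_inner film = 1/(h_i·A) = 1/(6.08×9.11) = 0.01805 K/W
R_copper = L/(kA) = 0.0032/(381×9.11) = 9.219×10^-7 K/W
R_aluminium = L/(kA) = 0.0015/(239×9.11) = 6.889×10^-7 K/W
Sum of the known resistances R_other = 0.01806 K/W
Required total resistance R_tot = ΔT/Q_allow = 204/2130 = 0.09577 K/W
R_cellular glass = R_tot − R_other = 0.07772 K/W
L = R·k·A = 0.07772×0.0383×9.11

L ≈ 27.1 mm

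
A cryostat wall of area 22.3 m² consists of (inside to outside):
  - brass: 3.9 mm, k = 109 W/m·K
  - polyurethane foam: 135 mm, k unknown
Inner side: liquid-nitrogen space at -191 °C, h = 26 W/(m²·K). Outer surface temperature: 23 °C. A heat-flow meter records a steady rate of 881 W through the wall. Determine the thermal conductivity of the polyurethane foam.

Treating each layer as a thermal resistance in series:
R_inner film = 1/(h_i·A) = 1/(26×22.3) = 0.001725 K/W
R_brass = L/(kA) = 0.0039/(109×22.3) = 1.604×10^-6 K/W
Sum of known resistances R_other = 0.001726 K/W
Total R = ΔT/Q = 214/881 = 0.2429 K/W
R_polyurethane foam = R_total − R_other = 0.2412 K/W
k = L/(R·A) = 0.135/(0.2412×22.3)

k ≈ 0.0251 W/(m·K)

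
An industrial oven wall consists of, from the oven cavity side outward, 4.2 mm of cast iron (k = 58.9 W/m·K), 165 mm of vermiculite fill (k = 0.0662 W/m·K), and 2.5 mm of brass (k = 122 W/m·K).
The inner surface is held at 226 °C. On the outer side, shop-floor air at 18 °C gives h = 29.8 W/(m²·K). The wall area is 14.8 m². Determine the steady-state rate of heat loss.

Q ≈ 1220 W

Thermal resistances in series:
R_cast iron = L/(kA) = 0.0042/(58.9×14.8) = 4.818×10^-6 K/W
R_vermiculite fill = L/(kA) = 0.165/(0.0662×14.8) = 0.1684 K/W
R_brass = L/(kA) = 0.0025/(122×14.8) = 1.385×10^-6 K/W
R_outer film = 1/(h_o·A) = 1/(29.8×14.8) = 0.002267 K/W
R_total = 0.1707 K/W
Q = ΔT / R_total = 208 / 0.1707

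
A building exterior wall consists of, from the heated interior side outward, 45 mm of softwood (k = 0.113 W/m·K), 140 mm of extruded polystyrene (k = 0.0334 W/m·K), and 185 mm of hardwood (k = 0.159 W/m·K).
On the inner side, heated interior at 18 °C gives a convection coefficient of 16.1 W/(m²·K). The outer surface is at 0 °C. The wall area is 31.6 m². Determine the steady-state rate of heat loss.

Q ≈ 97.8 W

Model the wall as resistances in series:
R_inner film = 1/(h_i·A) = 1/(16.1×31.6) = 0.001966 K/W
R_softwood = L/(kA) = 0.045/(0.113×31.6) = 0.0126 K/W
R_extruded polystyrene = L/(kA) = 0.14/(0.0334×31.6) = 0.1326 K/W
R_hardwood = L/(kA) = 0.185/(0.159×31.6) = 0.03682 K/W
R_total = 0.184 K/W
Q = ΔT / R_total = 18 / 0.184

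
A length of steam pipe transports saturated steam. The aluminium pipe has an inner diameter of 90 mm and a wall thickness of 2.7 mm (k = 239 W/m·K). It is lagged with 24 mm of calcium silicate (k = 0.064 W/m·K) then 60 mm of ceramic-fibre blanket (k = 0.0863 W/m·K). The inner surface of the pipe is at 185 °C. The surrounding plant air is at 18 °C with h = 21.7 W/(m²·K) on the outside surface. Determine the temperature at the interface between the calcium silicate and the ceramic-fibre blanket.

Radial resistances (cylindrical: R_cond = ln(r_o/r_i)/(2πkL), R_conv = 1/(h·2πrL)):
R_aluminium pipe wall = ln(47.7/45)/(2π×239×1) = 3.88×10^-5 K/W
R_calcium silicate = ln(71.7/47.7)/(2π×0.064×1) = 1.014 K/W
R_ceramic-fibre blanket = ln(131.7/71.7)/(2π×0.0863×1) = 1.121 K/W
R_outer film = 1/(h_o·2πr_oL) = 1/(21.7×2π×0.1317×1) = 0.05569 K/W
R_total = 2.191 K/W
Q = ΔT/R_total = 167/2.191
Q = 76.2 W/m
T_interface = T_inner − Q·ΣR(inner→interface) = 185 − 76.2×1.014

T ≈ 108 °C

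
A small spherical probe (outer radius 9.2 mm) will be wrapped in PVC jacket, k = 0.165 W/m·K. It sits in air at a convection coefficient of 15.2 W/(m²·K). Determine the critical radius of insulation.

For a sphere r_cr = 2k/h = 2×0.165/15.2
r_cr = 21.7 mm; since the bare radius (9.2 mm) is below r_cr, adding a thin layer of insulation will *increase* heat loss.

r_cr ≈ 21.7 mm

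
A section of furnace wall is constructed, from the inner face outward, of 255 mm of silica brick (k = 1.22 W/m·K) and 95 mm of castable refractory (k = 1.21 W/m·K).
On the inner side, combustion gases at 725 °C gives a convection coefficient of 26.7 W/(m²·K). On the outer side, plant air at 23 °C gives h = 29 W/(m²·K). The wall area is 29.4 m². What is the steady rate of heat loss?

Q ≈ 57400 W

Series thermal resistances:
R_inner film = 1/(h_i·A) = 1/(26.7×29.4) = 0.001274 K/W
R_silica brick = L/(kA) = 0.255/(1.22×29.4) = 0.007109 K/W
R_castable refractory = L/(kA) = 0.095/(1.21×29.4) = 0.00267 K/W
R_outer film = 1/(h_o·A) = 1/(29×29.4) = 0.001173 K/W
R_total = 0.01223 K/W
Q = ΔT / R_total = 702 / 0.01223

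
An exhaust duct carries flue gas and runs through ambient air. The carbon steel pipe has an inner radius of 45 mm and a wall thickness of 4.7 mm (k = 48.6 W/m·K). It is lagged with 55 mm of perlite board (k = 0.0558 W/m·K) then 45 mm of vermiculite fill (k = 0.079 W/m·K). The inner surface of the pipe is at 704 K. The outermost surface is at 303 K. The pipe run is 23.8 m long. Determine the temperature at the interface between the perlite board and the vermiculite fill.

T ≈ 404 K

Cylindrical conduction, so R = ln(r₂/r₁)/(2πkL) per layer, in series:
R_carbon steel pipe wall = ln(49.7/45)/(2π×48.6×23.8) = 1.367×10^-5 K/W
R_perlite board = ln(104.7/49.7)/(2π×0.0558×23.8) = 0.08929 K/W
R_vermiculite fill = ln(149.7/104.7)/(2π×0.079×23.8) = 0.03026 K/W
R_total = 0.1196 K/W
Q = ΔT/R_total = 401/0.1196
Q = 3350 W
T_interface = T_inner − Q·ΣR(inner→interface) = 704 − 3350×0.08931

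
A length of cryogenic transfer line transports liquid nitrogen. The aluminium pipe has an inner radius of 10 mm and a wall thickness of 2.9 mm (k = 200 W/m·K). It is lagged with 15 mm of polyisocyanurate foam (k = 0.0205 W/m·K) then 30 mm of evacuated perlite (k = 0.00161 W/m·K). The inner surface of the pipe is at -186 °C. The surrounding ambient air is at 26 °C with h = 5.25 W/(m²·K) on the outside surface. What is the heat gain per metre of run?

Radial resistances (cylindrical: R_cond = ln(r_o/r_i)/(2πkL), R_conv = 1/(h·2πrL)):
R_aluminium pipe wall = ln(12.9/10)/(2π×200×1) = 2.026×10^-4 K/W
R_polyisocyanurate foam = ln(27.9/12.9)/(2π×0.0205×1) = 5.989 K/W
R_evacuated perlite = ln(57.9/27.9)/(2π×0.00161×1) = 72.17 K/W
R_outer film = 1/(h_o·2πr_oL) = 1/(5.25×2π×0.0579×1) = 0.5236 K/W
R_total = 78.69 K/W
Q = ΔT/R_total = 212/78.69

q′ ≈ 2.69 W/m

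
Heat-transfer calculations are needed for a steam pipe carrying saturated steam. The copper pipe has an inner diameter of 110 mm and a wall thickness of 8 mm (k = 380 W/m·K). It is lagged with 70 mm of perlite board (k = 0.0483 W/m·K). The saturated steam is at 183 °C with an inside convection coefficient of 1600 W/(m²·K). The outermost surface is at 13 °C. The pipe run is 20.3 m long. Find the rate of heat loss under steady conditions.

Radial resistances (cylindrical: R_cond = ln(r_o/r_i)/(2πkL), R_conv = 1/(h·2πrL)):
R_inner film = 1/(h_i·2πr₁L) = 1/(1600×2π×0.055×20.3) = 8.909×10^-5 K/W
R_copper pipe wall = ln(63/55)/(2π×380×20.3) = 2.802×10^-6 K/W
R_perlite board = ln(133/63)/(2π×0.0483×20.3) = 0.1213 K/W
R_total = 0.1214 K/W
Q = ΔT/R_total = 170/0.1214

Q ≈ 1400 W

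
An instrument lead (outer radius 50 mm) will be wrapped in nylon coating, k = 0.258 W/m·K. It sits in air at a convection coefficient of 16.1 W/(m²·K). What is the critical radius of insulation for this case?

r_cr ≈ 16 mm

For a cylinder r_cr = k/h = 0.258/16.1
r_cr = 16 mm; since the bare radius (50 mm) is above r_cr, any added insulation will reduce heat loss.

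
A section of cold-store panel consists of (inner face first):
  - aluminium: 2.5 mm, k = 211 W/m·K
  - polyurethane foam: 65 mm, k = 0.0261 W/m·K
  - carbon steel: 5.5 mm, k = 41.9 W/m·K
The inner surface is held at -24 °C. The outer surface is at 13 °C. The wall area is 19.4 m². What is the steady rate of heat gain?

Q ≈ 288 W

Model the wall as resistances in series:
R_aluminium = L/(kA) = 0.0025/(211×19.4) = 6.107×10^-7 K/W
R_polyurethane foam = L/(kA) = 0.065/(0.0261×19.4) = 0.1284 K/W
R_carbon steel = L/(kA) = 0.0055/(41.9×19.4) = 6.766×10^-6 K/W
R_total = 0.1284 K/W
Q = ΔT / R_total = 37 / 0.1284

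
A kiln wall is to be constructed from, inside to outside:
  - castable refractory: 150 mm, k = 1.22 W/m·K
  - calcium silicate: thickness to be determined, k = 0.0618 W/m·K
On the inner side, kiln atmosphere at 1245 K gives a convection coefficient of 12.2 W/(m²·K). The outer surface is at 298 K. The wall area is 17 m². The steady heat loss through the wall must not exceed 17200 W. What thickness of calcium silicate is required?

L ≈ 45.2 mm

Thermal resistances in series:
R_inner film = 1/(h_i·A) = 1/(12.2×17) = 0.004822 K/W
R_castable refractory = L/(kA) = 0.15/(1.22×17) = 0.007232 K/W
Sum of the known resistances R_other = 0.01205 K/W
Required total resistance R_tot = ΔT/Q_allow = 947/17200 = 0.05506 K/W
R_calcium silicate = R_tot − R_other = 0.043 K/W
L = R·k·A = 0.043×0.0618×17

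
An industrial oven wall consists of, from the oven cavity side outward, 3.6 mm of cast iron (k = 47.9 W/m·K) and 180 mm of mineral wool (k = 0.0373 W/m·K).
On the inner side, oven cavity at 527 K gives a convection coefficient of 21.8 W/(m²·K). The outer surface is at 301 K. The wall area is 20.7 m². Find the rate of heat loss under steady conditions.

Q ≈ 960 W

Series thermal resistances:
R_inner film = 1/(h_i·A) = 1/(21.8×20.7) = 0.002216 K/W
R_cast iron = L/(kA) = 0.0036/(47.9×20.7) = 3.631×10^-6 K/W
R_mineral wool = L/(kA) = 0.18/(0.0373×20.7) = 0.2331 K/W
R_total = 0.2353 K/W
Q = ΔT / R_total = 226 / 0.2353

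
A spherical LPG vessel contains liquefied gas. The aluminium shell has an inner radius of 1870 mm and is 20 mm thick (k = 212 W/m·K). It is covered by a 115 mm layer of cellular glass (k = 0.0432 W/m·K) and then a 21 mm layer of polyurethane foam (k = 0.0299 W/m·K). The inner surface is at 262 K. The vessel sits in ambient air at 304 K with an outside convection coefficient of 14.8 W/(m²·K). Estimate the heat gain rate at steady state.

Radial (spherical) resistances in series:
R_aluminium shell = (1/1.87 − 1/1.89)/(4π×212) = 2.124×10^-6 K/W
R_cellular glass = (1/1.89 − 1/2.005)/(4π×0.0432) = 0.0559 K/W
R_polyurethane foam = (1/2.005 − 1/2.026)/(4π×0.0299) = 0.01376 K/W
R_outer film = 1/(h·4πr_o²) = 1/(14.8×4π×2.026²) = 0.00131 K/W
R_total = 0.07097 K/W
Q = ΔT/R_total = 42/0.07097

Q ≈ 592 W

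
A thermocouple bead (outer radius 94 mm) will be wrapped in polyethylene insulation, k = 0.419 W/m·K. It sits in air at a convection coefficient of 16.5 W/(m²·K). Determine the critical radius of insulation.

For a sphere r_cr = 2k/h = 2×0.419/16.5
r_cr = 50.8 mm; since the bare radius (94 mm) is above r_cr, any added insulation will reduce heat loss.

r_cr ≈ 50.8 mm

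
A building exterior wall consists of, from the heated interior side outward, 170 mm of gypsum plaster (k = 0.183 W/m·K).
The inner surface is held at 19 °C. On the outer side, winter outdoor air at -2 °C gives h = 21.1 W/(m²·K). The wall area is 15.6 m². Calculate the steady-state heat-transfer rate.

Series thermal resistances:
R_gypsum plaster = L/(kA) = 0.17/(0.183×15.6) = 0.05955 K/W
R_outer film = 1/(h_o·A) = 1/(21.1×15.6) = 0.003038 K/W
R_total = 0.06259 K/W
Q = ΔT / R_total = 21 / 0.06259

Q ≈ 336 W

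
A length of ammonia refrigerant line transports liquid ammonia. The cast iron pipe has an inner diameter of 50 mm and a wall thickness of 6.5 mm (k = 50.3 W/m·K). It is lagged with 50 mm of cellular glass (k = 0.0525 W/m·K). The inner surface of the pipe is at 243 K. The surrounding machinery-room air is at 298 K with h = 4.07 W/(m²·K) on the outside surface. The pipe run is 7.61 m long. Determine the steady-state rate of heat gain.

Q ≈ 124 W

Per-layer cylindrical resistances, series-summed:
R_cast iron pipe wall = ln(31.5/25)/(2π×50.3×7.61) = 9.609×10^-5 K/W
R_cellular glass = ln(81.5/31.5)/(2π×0.0525×7.61) = 0.3787 K/W
R_outer film = 1/(h_o·2πr_oL) = 1/(4.07×2π×0.0815×7.61) = 0.06305 K/W
R_total = 0.4418 K/W
Q = ΔT/R_total = 55/0.4418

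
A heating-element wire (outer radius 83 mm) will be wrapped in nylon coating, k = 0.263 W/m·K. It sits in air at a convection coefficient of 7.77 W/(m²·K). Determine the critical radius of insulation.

r_cr ≈ 33.8 mm

For a cylinder r_cr = k/h = 0.263/7.77
r_cr = 33.8 mm; since the bare radius (83 mm) is above r_cr, any added insulation will reduce heat loss.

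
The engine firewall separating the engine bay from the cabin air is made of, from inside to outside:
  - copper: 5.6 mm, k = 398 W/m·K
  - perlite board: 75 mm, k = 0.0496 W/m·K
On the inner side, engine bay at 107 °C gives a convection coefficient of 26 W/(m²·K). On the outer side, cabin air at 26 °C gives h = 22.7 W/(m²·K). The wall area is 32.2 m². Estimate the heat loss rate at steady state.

Q ≈ 1640 W

Series thermal resistances:
R_inner film = 1/(h_i·A) = 1/(26×32.2) = 0.001194 K/W
R_copper = L/(kA) = 0.0056/(398×32.2) = 4.37×10^-7 K/W
R_perlite board = L/(kA) = 0.075/(0.0496×32.2) = 0.04696 K/W
R_outer film = 1/(h_o·A) = 1/(22.7×32.2) = 0.001368 K/W
R_total = 0.04952 K/W
Q = ΔT / R_total = 81 / 0.04952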